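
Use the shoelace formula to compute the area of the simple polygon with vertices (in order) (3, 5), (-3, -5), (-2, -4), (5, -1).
Area = 26

Shoelace formula: Area = (1/2) |Σ_i (x_i · y_{i+1} − x_{i+1} · y_i)| (indices mod n). Compute each cross term:
  (3)(-5) − (-3)(5) = 0
  (-3)(-4) − (-2)(-5) = 2
  (-2)(-1) − (5)(-4) = 22
  (5)(5) − (3)(-1) = 28
Sum = 52, so (signed) Area = 52/2 = 26, |Area| = 26.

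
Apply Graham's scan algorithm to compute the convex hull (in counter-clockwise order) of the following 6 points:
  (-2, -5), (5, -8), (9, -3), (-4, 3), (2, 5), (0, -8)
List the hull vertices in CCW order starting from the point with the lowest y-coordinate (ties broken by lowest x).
Hull (CCW) = [(0, -8), (5, -8), (9, -3), (2, 5), (-4, 3), (-2, -5)]

Graham scan procedure:
  1. Find the pivot p₀ = point with lowest y (tie → lowest x): (0, -8).
  2. Sort the remaining points by polar angle around p₀.
  3. Walk through sorted points, maintaining a stack; pop the top while the last three entries make a non-left turn (cross product ≤ 0).
  4. Final stack is the convex hull in CCW order: (0, -8), (5, -8), (9, -3), (2, 5), (-4, 3), (-2, -5).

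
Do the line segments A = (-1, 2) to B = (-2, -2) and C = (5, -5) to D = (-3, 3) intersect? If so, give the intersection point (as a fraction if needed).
Yes; intersection at (-6/5, 6/5) (t = 1/5 on AB, s = 31/40 on CD)

Parametrize AB as A + t(B − A) = (-1 + -1 t, 2 + -4 t) and CD as C + s(D − C) = (5 + -8 s, -5 + 8 s). Solve the linear system for (t, s). Determinant = 40 ≠ 0, so a unique intersection of the containing lines exists. Solution: t = 1/5, s = 31/40 — both in [0, 1], so the segments cross. Intersection point: (-6/5, 6/5).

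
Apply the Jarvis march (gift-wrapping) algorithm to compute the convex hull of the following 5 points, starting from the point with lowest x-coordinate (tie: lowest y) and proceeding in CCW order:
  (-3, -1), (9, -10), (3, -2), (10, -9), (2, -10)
Hull (CCW) = [(-3, -1), (2, -10), (9, -10), (10, -9), (3, -2)]

Jarvis march: at each step, from the current hull vertex p, select the next vertex q as the point such that every other point lies strictly to the left of (or on) the directed line p → q. (Equivalently: for every other point r, the cross product (q − p) × (r − p) ≥ 0.)
Starting point (lowest x, tie lowest y): (-3, -1). Wrap until returning to start. Resulting hull: (-3, -1), (2, -10), (9, -10), (10, -9), (3, -2).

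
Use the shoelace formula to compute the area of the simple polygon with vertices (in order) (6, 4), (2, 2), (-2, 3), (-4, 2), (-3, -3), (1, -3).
Area = 37

Shoelace formula: Area = (1/2) |Σ_i (x_i · y_{i+1} − x_{i+1} · y_i)| (indices mod n). Compute each cross term:
  (6)(2) − (2)(4) = 4
  (2)(3) − (-2)(2) = 10
  (-2)(2) − (-4)(3) = 8
  (-4)(-3) − (-3)(2) = 18
  (-3)(-3) − (1)(-3) = 12
  (1)(4) − (6)(-3) = 22
Sum = 74, so (signed) Area = 74/2 = 37, |Area| = 37.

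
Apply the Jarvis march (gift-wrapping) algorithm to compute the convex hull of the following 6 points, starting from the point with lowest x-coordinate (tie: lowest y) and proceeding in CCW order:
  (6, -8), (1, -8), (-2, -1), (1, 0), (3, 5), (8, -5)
Hull (CCW) = [(-2, -1), (1, -8), (6, -8), (8, -5), (3, 5)]

Jarvis march: at each step, from the current hull vertex p, select the next vertex q as the point such that every other point lies strictly to the left of (or on) the directed line p → q. (Equivalently: for every other point r, the cross product (q − p) × (r − p) ≥ 0.)
Starting point (lowest x, tie lowest y): (-2, -1). Wrap until returning to start. Resulting hull: (-2, -1), (1, -8), (6, -8), (8, -5), (3, 5).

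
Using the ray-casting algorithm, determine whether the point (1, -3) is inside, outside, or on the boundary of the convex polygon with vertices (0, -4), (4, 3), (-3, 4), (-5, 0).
The point (1, -3) lies strictly outside the polygon

Cast a horizontal ray to the right from the query point and count how many polygon edges it crosses (each edge strictly once or zero times, handled with the usual half-open convention). 
Parity of crossings → even ⇒ outside.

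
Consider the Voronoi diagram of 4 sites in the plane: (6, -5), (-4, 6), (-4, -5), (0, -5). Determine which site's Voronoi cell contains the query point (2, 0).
Nearest site = (0, -5)

The Voronoi cell of site s contains exactly those query points closer to s than to any other site. Compute squared distances from q = (2, 0) to each site:
  (0 − 2)² + (-5 − 0)² = 29
  (6 − 2)² + (-5 − 0)² = 41
  (-4 − 2)² + (-5 − 0)² = 61
  (-4 − 2)² + (6 − 0)² = 72
Minimum is attained by (0, -5), so q lies in its Voronoi cell.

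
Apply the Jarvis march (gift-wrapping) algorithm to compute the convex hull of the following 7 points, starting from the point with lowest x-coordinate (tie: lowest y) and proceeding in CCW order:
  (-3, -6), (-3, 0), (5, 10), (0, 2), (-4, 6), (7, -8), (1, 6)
Hull (CCW) = [(-4, 6), (-3, -6), (7, -8), (5, 10)]

Jarvis march: at each step, from the current hull vertex p, select the next vertex q as the point such that every other point lies strictly to the left of (or on) the directed line p → q. (Equivalently: for every other point r, the cross product (q − p) × (r − p) ≥ 0.)
Starting point (lowest x, tie lowest y): (-4, 6). Wrap until returning to start. Resulting hull: (-4, 6), (-3, -6), (7, -8), (5, 10).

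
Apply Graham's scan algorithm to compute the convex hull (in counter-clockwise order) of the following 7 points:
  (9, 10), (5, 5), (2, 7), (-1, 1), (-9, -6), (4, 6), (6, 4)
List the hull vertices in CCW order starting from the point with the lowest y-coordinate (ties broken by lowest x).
Hull (CCW) = [(-9, -6), (6, 4), (9, 10), (2, 7)]

Graham scan procedure:
  1. Find the pivot p₀ = point with lowest y (tie → lowest x): (-9, -6).
  2. Sort the remaining points by polar angle around p₀.
  3. Walk through sorted points, maintaining a stack; pop the top while the last three entries make a non-left turn (cross product ≤ 0).
  4. Final stack is the convex hull in CCW order: (-9, -6), (6, 4), (9, 10), (2, 7).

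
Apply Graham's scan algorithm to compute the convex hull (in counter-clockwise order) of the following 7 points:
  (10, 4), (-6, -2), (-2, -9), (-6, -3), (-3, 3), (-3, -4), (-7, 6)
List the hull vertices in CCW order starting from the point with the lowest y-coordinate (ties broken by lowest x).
Hull (CCW) = [(-2, -9), (10, 4), (-7, 6), (-6, -3)]

Graham scan procedure:
  1. Find the pivot p₀ = point with lowest y (tie → lowest x): (-2, -9).
  2. Sort the remaining points by polar angle around p₀.
  3. Walk through sorted points, maintaining a stack; pop the top while the last three entries make a non-left turn (cross product ≤ 0).
  4. Final stack is the convex hull in CCW order: (-2, -9), (10, 4), (-7, 6), (-6, -3).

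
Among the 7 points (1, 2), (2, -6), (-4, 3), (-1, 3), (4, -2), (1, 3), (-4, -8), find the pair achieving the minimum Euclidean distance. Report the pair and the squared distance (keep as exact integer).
Pair = ((1, 2), (1, 3)); squared distance = 1

Compute all C(7, 2) = 21 pairwise squared distances (x_i − x_j)² + (y_i − y_j)². The minimum is 1, attained by the pair ((1, 2), (1, 3)).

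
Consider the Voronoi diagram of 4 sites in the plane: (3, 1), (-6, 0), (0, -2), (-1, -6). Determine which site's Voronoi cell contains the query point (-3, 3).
Nearest site = (-6, 0)

The Voronoi cell of site s contains exactly those query points closer to s than to any other site. Compute squared distances from q = (-3, 3) to each site:
  (-6 − -3)² + (0 − 3)² = 18
  (0 − -3)² + (-2 − 3)² = 34
  (3 − -3)² + (1 − 3)² = 40
  (-1 − -3)² + (-6 − 3)² = 85
Minimum is attained by (-6, 0), so q lies in its Voronoi cell.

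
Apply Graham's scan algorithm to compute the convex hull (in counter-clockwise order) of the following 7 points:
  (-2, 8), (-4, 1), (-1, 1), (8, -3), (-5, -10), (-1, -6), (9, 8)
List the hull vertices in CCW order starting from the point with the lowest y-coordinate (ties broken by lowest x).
Hull (CCW) = [(-5, -10), (8, -3), (9, 8), (-2, 8), (-4, 1)]

Graham scan procedure:
  1. Find the pivot p₀ = point with lowest y (tie → lowest x): (-5, -10).
  2. Sort the remaining points by polar angle around p₀.
  3. Walk through sorted points, maintaining a stack; pop the top while the last three entries make a non-left turn (cross product ≤ 0).
  4. Final stack is the convex hull in CCW order: (-5, -10), (8, -3), (9, 8), (-2, 8), (-4, 1).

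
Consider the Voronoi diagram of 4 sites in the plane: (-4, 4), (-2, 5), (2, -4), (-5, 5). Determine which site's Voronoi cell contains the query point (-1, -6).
Nearest site = (2, -4)

The Voronoi cell of site s contains exactly those query points closer to s than to any other site. Compute squared distances from q = (-1, -6) to each site:
  (2 − -1)² + (-4 − -6)² = 13
  (-4 − -1)² + (4 − -6)² = 109
  (-2 − -1)² + (5 − -6)² = 122
  (-5 − -1)² + (5 − -6)² = 137
Minimum is attained by (2, -4), so q lies in its Voronoi cell.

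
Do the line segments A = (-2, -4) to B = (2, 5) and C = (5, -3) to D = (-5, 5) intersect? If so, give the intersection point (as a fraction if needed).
Yes; intersection at (10/61, 53/61) (t = 33/61 on AB, s = 59/122 on CD)

Parametrize AB as A + t(B − A) = (-2 + 4 t, -4 + 9 t) and CD as C + s(D − C) = (5 + -10 s, -3 + 8 s). Solve the linear system for (t, s). Determinant = -122 ≠ 0, so a unique intersection of the containing lines exists. Solution: t = 33/61, s = 59/122 — both in [0, 1], so the segments cross. Intersection point: (10/61, 53/61).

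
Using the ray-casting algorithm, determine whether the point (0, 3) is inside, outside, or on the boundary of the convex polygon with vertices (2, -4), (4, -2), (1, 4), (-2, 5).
The point (0, 3) lies strictly inside the polygon

Cast a horizontal ray to the right from the query point and count how many polygon edges it crosses (each edge strictly once or zero times, handled with the usual half-open convention). 
Parity of crossings → odd ⇒ inside.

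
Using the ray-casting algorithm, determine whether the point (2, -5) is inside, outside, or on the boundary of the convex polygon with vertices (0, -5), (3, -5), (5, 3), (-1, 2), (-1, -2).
The point (2, -5) lies on the polygon boundary

Boundary check: the query satisfies the collinearity and bounding-box conditions for some polygon edge, so it lies exactly on the boundary.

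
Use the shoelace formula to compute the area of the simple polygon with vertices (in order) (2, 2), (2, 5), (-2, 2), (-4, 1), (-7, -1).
Area = 25/2

Shoelace formula: Area = (1/2) |Σ_i (x_i · y_{i+1} − x_{i+1} · y_i)| (indices mod n). Compute each cross term:
  (2)(5) − (2)(2) = 6
  (2)(2) − (-2)(5) = 14
  (-2)(1) − (-4)(2) = 6
  (-4)(-1) − (-7)(1) = 11
  (-7)(2) − (2)(-1) = -12
Sum = 25, so (signed) Area = 25/2 = 25/2, |Area| = 25/2.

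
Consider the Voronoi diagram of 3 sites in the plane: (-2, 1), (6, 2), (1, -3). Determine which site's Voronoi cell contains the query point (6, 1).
Nearest site = (6, 2)

The Voronoi cell of site s contains exactly those query points closer to s than to any other site. Compute squared distances from q = (6, 1) to each site:
  (6 − 6)² + (2 − 1)² = 1
  (1 − 6)² + (-3 − 1)² = 41
  (-2 − 6)² + (1 − 1)² = 64
Minimum is attained by (6, 2), so q lies in its Voronoi cell.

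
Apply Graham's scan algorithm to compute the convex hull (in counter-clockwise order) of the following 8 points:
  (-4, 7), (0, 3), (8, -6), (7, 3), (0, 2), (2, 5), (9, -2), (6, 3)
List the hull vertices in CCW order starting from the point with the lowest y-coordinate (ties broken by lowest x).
Hull (CCW) = [(8, -6), (9, -2), (7, 3), (2, 5), (-4, 7), (0, 2)]

Graham scan procedure:
  1. Find the pivot p₀ = point with lowest y (tie → lowest x): (8, -6).
  2. Sort the remaining points by polar angle around p₀.
  3. Walk through sorted points, maintaining a stack; pop the top while the last three entries make a non-left turn (cross product ≤ 0).
  4. Final stack is the convex hull in CCW order: (8, -6), (9, -2), (7, 3), (2, 5), (-4, 7), (0, 2).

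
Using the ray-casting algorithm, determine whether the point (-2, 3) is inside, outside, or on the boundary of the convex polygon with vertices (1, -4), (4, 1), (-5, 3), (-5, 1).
The point (-2, 3) lies strictly outside the polygon

Cast a horizontal ray to the right from the query point and count how many polygon edges it crosses (each edge strictly once or zero times, handled with the usual half-open convention). 
Parity of crossings → even ⇒ outside.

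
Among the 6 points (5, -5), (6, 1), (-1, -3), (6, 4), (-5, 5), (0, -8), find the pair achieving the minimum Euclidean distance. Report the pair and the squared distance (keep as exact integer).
Pair = ((6, 1), (6, 4)); squared distance = 9

Compute all C(6, 2) = 15 pairwise squared distances (x_i − x_j)² + (y_i − y_j)². The minimum is 9, attained by the pair ((6, 1), (6, 4)).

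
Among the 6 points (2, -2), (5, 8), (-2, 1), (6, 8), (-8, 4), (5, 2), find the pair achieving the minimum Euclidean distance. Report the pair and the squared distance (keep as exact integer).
Pair = ((5, 8), (6, 8)); squared distance = 1

Compute all C(6, 2) = 15 pairwise squared distances (x_i − x_j)² + (y_i − y_j)². The minimum is 1, attained by the pair ((5, 8), (6, 8)).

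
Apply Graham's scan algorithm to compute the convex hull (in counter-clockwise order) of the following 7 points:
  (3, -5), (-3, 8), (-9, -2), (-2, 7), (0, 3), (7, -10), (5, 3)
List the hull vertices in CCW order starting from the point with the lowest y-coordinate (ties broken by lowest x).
Hull (CCW) = [(7, -10), (5, 3), (-3, 8), (-9, -2)]

Graham scan procedure:
  1. Find the pivot p₀ = point with lowest y (tie → lowest x): (7, -10).
  2. Sort the remaining points by polar angle around p₀.
  3. Walk through sorted points, maintaining a stack; pop the top while the last three entries make a non-left turn (cross product ≤ 0).
  4. Final stack is the convex hull in CCW order: (7, -10), (5, 3), (-3, 8), (-9, -2).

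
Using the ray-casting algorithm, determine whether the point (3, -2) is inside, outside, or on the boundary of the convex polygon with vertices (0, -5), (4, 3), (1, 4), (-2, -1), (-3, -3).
The point (3, -2) lies strictly outside the polygon

Cast a horizontal ray to the right from the query point and count how many polygon edges it crosses (each edge strictly once or zero times, handled with the usual half-open convention). 
Parity of crossings → even ⇒ outside.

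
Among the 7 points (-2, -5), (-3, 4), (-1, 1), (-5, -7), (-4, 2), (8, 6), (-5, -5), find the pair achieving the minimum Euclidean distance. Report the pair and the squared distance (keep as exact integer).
Pair = ((-5, -7), (-5, -5)); squared distance = 4

Compute all C(7, 2) = 21 pairwise squared distances (x_i − x_j)² + (y_i − y_j)². The minimum is 4, attained by the pair ((-5, -7), (-5, -5)).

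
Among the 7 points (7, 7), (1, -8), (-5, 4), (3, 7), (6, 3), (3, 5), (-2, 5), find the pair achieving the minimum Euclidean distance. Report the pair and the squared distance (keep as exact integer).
Pair = ((3, 7), (3, 5)); squared distance = 4

Compute all C(7, 2) = 21 pairwise squared distances (x_i − x_j)² + (y_i − y_j)². The minimum is 4, attained by the pair ((3, 7), (3, 5)).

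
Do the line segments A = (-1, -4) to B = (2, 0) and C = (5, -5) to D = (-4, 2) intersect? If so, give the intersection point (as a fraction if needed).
Yes; intersection at (14/19, -32/19) (t = 11/19 on AB, s = 9/19 on CD)

Parametrize AB as A + t(B − A) = (-1 + 3 t, -4 + 4 t) and CD as C + s(D − C) = (5 + -9 s, -5 + 7 s). Solve the linear system for (t, s). Determinant = -57 ≠ 0, so a unique intersection of the containing lines exists. Solution: t = 11/19, s = 9/19 — both in [0, 1], so the segments cross. Intersection point: (14/19, -32/19).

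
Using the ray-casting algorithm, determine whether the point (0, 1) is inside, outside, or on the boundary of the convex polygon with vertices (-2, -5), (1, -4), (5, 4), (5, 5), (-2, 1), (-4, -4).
The point (0, 1) lies strictly inside the polygon

Cast a horizontal ray to the right from the query point and count how many polygon edges it crosses (each edge strictly once or zero times, handled with the usual half-open convention). 
Parity of crossings → odd ⇒ inside.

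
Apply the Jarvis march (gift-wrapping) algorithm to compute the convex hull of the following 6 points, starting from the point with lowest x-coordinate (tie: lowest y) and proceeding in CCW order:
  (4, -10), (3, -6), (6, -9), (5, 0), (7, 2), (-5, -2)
Hull (CCW) = [(-5, -2), (4, -10), (6, -9), (7, 2)]

Jarvis march: at each step, from the current hull vertex p, select the next vertex q as the point such that every other point lies strictly to the left of (or on) the directed line p → q. (Equivalently: for every other point r, the cross product (q − p) × (r − p) ≥ 0.)
Starting point (lowest x, tie lowest y): (-5, -2). Wrap until returning to start. Resulting hull: (-5, -2), (4, -10), (6, -9), (7, 2).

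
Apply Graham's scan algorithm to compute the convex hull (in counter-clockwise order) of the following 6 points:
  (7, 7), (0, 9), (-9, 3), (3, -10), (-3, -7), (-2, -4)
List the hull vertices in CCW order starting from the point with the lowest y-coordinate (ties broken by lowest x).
Hull (CCW) = [(3, -10), (7, 7), (0, 9), (-9, 3), (-3, -7)]

Graham scan procedure:
  1. Find the pivot p₀ = point with lowest y (tie → lowest x): (3, -10).
  2. Sort the remaining points by polar angle around p₀.
  3. Walk through sorted points, maintaining a stack; pop the top while the last three entries make a non-left turn (cross product ≤ 0).
  4. Final stack is the convex hull in CCW order: (3, -10), (7, 7), (0, 9), (-9, 3), (-3, -7).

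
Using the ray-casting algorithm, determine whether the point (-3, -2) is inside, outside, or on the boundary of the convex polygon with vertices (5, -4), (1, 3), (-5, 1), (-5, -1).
The point (-3, -2) lies strictly outside the polygon

Cast a horizontal ray to the right from the query point and count how many polygon edges it crosses (each edge strictly once or zero times, handled with the usual half-open convention). 
Parity of crossings → even ⇒ outside.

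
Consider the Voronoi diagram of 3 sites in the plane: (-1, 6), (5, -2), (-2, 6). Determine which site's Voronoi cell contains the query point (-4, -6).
Nearest site = (5, -2)

The Voronoi cell of site s contains exactly those query points closer to s than to any other site. Compute squared distances from q = (-4, -6) to each site:
  (5 − -4)² + (-2 − -6)² = 97
  (-2 − -4)² + (6 − -6)² = 148
  (-1 − -4)² + (6 − -6)² = 153
Minimum is attained by (5, -2), so q lies in its Voronoi cell.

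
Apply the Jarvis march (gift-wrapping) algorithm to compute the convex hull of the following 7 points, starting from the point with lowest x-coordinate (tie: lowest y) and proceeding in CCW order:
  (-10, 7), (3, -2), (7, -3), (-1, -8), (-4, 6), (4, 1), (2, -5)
Hull (CCW) = [(-10, 7), (-1, -8), (7, -3), (4, 1), (-4, 6)]

Jarvis march: at each step, from the current hull vertex p, select the next vertex q as the point such that every other point lies strictly to the left of (or on) the directed line p → q. (Equivalently: for every other point r, the cross product (q − p) × (r − p) ≥ 0.)
Starting point (lowest x, tie lowest y): (-10, 7). Wrap until returning to start. Resulting hull: (-10, 7), (-1, -8), (7, -3), (4, 1), (-4, 6).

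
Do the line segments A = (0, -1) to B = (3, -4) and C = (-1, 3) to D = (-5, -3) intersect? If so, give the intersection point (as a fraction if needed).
No (intersection of containing lines falls outside at least one segment)

Parametrize and solve: t = -11/15, s = 3/10. At least one of these is outside [0, 1], so the segments do not intersect.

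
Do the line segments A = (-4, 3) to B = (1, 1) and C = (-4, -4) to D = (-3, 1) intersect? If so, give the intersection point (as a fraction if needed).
No (intersection of containing lines falls outside at least one segment)

Parametrize and solve: t = 7/27, s = 35/27. At least one of these is outside [0, 1], so the segments do not intersect.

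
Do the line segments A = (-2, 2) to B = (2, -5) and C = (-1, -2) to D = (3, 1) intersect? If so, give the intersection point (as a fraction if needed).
Yes; intersection at (-1/10, -53/40) (t = 19/40 on AB, s = 9/40 on CD)

Parametrize AB as A + t(B − A) = (-2 + 4 t, 2 + -7 t) and CD as C + s(D − C) = (-1 + 4 s, -2 + 3 s). Solve the linear system for (t, s). Determinant = -40 ≠ 0, so a unique intersection of the containing lines exists. Solution: t = 19/40, s = 9/40 — both in [0, 1], so the segments cross. Intersection point: (-1/10, -53/40).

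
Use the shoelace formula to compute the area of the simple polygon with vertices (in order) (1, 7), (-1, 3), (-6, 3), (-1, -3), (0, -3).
Area = 26

Shoelace formula: Area = (1/2) |Σ_i (x_i · y_{i+1} − x_{i+1} · y_i)| (indices mod n). Compute each cross term:
  (1)(3) − (-1)(7) = 10
  (-1)(3) − (-6)(3) = 15
  (-6)(-3) − (-1)(3) = 21
  (-1)(-3) − (0)(-3) = 3
  (0)(7) − (1)(-3) = 3
Sum = 52, so (signed) Area = 52/2 = 26, |Area| = 26.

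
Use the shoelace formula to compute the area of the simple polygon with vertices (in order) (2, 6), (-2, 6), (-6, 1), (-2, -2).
Area = 32

Shoelace formula: Area = (1/2) |Σ_i (x_i · y_{i+1} − x_{i+1} · y_i)| (indices mod n). Compute each cross term:
  (2)(6) − (-2)(6) = 24
  (-2)(1) − (-6)(6) = 34
  (-6)(-2) − (-2)(1) = 14
  (-2)(6) − (2)(-2) = -8
Sum = 64, so (signed) Area = 64/2 = 32, |Area| = 32.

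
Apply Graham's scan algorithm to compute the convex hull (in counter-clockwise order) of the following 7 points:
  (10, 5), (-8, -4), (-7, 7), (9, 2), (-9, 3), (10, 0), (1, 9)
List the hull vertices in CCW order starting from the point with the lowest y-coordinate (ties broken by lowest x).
Hull (CCW) = [(-8, -4), (10, 0), (10, 5), (1, 9), (-7, 7), (-9, 3)]

Graham scan procedure:
  1. Find the pivot p₀ = point with lowest y (tie → lowest x): (-8, -4).
  2. Sort the remaining points by polar angle around p₀.
  3. Walk through sorted points, maintaining a stack; pop the top while the last three entries make a non-left turn (cross product ≤ 0).
  4. Final stack is the convex hull in CCW order: (-8, -4), (10, 0), (10, 5), (1, 9), (-7, 7), (-9, 3).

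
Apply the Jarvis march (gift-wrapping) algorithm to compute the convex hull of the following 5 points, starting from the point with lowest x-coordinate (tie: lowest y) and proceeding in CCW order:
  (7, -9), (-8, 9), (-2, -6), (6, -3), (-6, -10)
Hull (CCW) = [(-8, 9), (-6, -10), (7, -9), (6, -3)]

Jarvis march: at each step, from the current hull vertex p, select the next vertex q as the point such that every other point lies strictly to the left of (or on) the directed line p → q. (Equivalently: for every other point r, the cross product (q − p) × (r − p) ≥ 0.)
Starting point (lowest x, tie lowest y): (-8, 9). Wrap until returning to start. Resulting hull: (-8, 9), (-6, -10), (7, -9), (6, -3).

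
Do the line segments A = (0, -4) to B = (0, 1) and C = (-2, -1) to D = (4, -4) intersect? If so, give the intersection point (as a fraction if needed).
Yes; intersection at (0, -2) (t = 2/5 on AB, s = 1/3 on CD)

Parametrize AB as A + t(B − A) = (0 + 0 t, -4 + 5 t) and CD as C + s(D − C) = (-2 + 6 s, -1 + -3 s). Solve the linear system for (t, s). Determinant = 30 ≠ 0, so a unique intersection of the containing lines exists. Solution: t = 2/5, s = 1/3 — both in [0, 1], so the segments cross. Intersection point: (0, -2).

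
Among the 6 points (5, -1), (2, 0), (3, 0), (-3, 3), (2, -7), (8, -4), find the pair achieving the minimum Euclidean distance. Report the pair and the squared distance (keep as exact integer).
Pair = ((2, 0), (3, 0)); squared distance = 1

Compute all C(6, 2) = 15 pairwise squared distances (x_i − x_j)² + (y_i − y_j)². The minimum is 1, attained by the pair ((2, 0), (3, 0)).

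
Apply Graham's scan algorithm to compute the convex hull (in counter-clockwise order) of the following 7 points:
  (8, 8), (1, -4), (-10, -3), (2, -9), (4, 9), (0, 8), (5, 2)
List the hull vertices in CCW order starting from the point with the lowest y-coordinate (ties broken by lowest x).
Hull (CCW) = [(2, -9), (8, 8), (4, 9), (0, 8), (-10, -3)]

Graham scan procedure:
  1. Find the pivot p₀ = point with lowest y (tie → lowest x): (2, -9).
  2. Sort the remaining points by polar angle around p₀.
  3. Walk through sorted points, maintaining a stack; pop the top while the last three entries make a non-left turn (cross product ≤ 0).
  4. Final stack is the convex hull in CCW order: (2, -9), (8, 8), (4, 9), (0, 8), (-10, -3).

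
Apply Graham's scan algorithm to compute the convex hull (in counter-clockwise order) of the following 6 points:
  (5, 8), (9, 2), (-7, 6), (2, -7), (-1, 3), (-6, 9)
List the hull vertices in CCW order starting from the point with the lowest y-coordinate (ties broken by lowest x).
Hull (CCW) = [(2, -7), (9, 2), (5, 8), (-6, 9), (-7, 6)]

Graham scan procedure:
  1. Find the pivot p₀ = point with lowest y (tie → lowest x): (2, -7).
  2. Sort the remaining points by polar angle around p₀.
  3. Walk through sorted points, maintaining a stack; pop the top while the last three entries make a non-left turn (cross product ≤ 0).
  4. Final stack is the convex hull in CCW order: (2, -7), (9, 2), (5, 8), (-6, 9), (-7, 6).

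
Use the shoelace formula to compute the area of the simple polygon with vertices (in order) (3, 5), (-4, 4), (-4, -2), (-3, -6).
Area = 77/2

Shoelace formula: Area = (1/2) |Σ_i (x_i · y_{i+1} − x_{i+1} · y_i)| (indices mod n). Compute each cross term:
  (3)(4) − (-4)(5) = 32
  (-4)(-2) − (-4)(4) = 24
  (-4)(-6) − (-3)(-2) = 18
  (-3)(5) − (3)(-6) = 3
Sum = 77, so (signed) Area = 77/2 = 77/2, |Area| = 77/2.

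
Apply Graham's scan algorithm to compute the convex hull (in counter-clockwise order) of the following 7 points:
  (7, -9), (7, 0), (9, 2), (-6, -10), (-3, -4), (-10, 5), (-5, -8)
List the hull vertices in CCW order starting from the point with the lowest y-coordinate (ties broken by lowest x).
Hull (CCW) = [(-6, -10), (7, -9), (9, 2), (-10, 5)]

Graham scan procedure:
  1. Find the pivot p₀ = point with lowest y (tie → lowest x): (-6, -10).
  2. Sort the remaining points by polar angle around p₀.
  3. Walk through sorted points, maintaining a stack; pop the top while the last three entries make a non-left turn (cross product ≤ 0).
  4. Final stack is the convex hull in CCW order: (-6, -10), (7, -9), (9, 2), (-10, 5).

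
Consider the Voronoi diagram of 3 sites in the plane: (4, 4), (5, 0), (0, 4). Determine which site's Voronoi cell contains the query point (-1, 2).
Nearest site = (0, 4)

The Voronoi cell of site s contains exactly those query points closer to s than to any other site. Compute squared distances from q = (-1, 2) to each site:
  (0 − -1)² + (4 − 2)² = 5
  (4 − -1)² + (4 − 2)² = 29
  (5 − -1)² + (0 − 2)² = 40
Minimum is attained by (0, 4), so q lies in its Voronoi cell.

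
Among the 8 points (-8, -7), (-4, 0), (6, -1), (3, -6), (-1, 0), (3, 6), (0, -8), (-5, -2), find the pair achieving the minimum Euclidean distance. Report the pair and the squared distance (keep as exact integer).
Pair = ((-4, 0), (-5, -2)); squared distance = 5

Compute all C(8, 2) = 28 pairwise squared distances (x_i − x_j)² + (y_i − y_j)². The minimum is 5, attained by the pair ((-4, 0), (-5, -2)).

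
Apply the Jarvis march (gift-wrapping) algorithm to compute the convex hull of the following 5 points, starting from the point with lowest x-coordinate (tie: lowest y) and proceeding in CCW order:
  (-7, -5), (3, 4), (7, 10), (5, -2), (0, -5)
Hull (CCW) = [(-7, -5), (0, -5), (5, -2), (7, 10)]

Jarvis march: at each step, from the current hull vertex p, select the next vertex q as the point such that every other point lies strictly to the left of (or on) the directed line p → q. (Equivalently: for every other point r, the cross product (q − p) × (r − p) ≥ 0.)
Starting point (lowest x, tie lowest y): (-7, -5). Wrap until returning to start. Resulting hull: (-7, -5), (0, -5), (5, -2), (7, 10).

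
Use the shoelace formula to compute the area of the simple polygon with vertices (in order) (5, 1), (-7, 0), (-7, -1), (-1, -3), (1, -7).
Area = 40

Shoelace formula: Area = (1/2) |Σ_i (x_i · y_{i+1} − x_{i+1} · y_i)| (indices mod n). Compute each cross term:
  (5)(0) − (-7)(1) = 7
  (-7)(-1) − (-7)(0) = 7
  (-7)(-3) − (-1)(-1) = 20
  (-1)(-7) − (1)(-3) = 10
  (1)(1) − (5)(-7) = 36
Sum = 80, so (signed) Area = 80/2 = 40, |Area| = 40.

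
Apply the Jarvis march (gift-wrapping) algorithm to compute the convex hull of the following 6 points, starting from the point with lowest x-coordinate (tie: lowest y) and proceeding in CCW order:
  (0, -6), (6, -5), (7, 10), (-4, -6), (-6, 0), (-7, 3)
Hull (CCW) = [(-7, 3), (-4, -6), (0, -6), (6, -5), (7, 10)]

Jarvis march: at each step, from the current hull vertex p, select the next vertex q as the point such that every other point lies strictly to the left of (or on) the directed line p → q. (Equivalently: for every other point r, the cross product (q − p) × (r − p) ≥ 0.)
Starting point (lowest x, tie lowest y): (-7, 3). Wrap until returning to start. Resulting hull: (-7, 3), (-4, -6), (0, -6), (6, -5), (7, 10).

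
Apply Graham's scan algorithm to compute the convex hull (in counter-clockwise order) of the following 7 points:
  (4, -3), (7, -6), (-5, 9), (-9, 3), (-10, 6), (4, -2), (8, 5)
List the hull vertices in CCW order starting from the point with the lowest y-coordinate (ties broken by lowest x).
Hull (CCW) = [(7, -6), (8, 5), (-5, 9), (-10, 6), (-9, 3)]

Graham scan procedure:
  1. Find the pivot p₀ = point with lowest y (tie → lowest x): (7, -6).
  2. Sort the remaining points by polar angle around p₀.
  3. Walk through sorted points, maintaining a stack; pop the top while the last three entries make a non-left turn (cross product ≤ 0).
  4. Final stack is the convex hull in CCW order: (7, -6), (8, 5), (-5, 9), (-10, 6), (-9, 3).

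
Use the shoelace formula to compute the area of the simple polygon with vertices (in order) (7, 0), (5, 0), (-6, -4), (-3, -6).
Area = 23

Shoelace formula: Area = (1/2) |Σ_i (x_i · y_{i+1} − x_{i+1} · y_i)| (indices mod n). Compute each cross term:
  (7)(0) − (5)(0) = 0
  (5)(-4) − (-6)(0) = -20
  (-6)(-6) − (-3)(-4) = 24
  (-3)(0) − (7)(-6) = 42
Sum = 46, so (signed) Area = 46/2 = 23, |Area| = 23.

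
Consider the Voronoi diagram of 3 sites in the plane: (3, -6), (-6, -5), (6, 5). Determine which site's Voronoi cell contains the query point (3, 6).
Nearest site = (6, 5)

The Voronoi cell of site s contains exactly those query points closer to s than to any other site. Compute squared distances from q = (3, 6) to each site:
  (6 − 3)² + (5 − 6)² = 10
  (3 − 3)² + (-6 − 6)² = 144
  (-6 − 3)² + (-5 − 6)² = 202
Minimum is attained by (6, 5), so q lies in its Voronoi cell.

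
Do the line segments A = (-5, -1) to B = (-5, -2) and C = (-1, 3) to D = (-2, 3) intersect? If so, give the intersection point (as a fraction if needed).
No (intersection of containing lines falls outside at least one segment)

Parametrize and solve: t = -4, s = 4. At least one of these is outside [0, 1], so the segments do not intersect.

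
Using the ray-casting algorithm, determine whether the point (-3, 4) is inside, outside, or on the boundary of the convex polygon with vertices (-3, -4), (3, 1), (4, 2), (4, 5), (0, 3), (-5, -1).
The point (-3, 4) lies strictly outside the polygon

Cast a horizontal ray to the right from the query point and count how many polygon edges it crosses (each edge strictly once or zero times, handled with the usual half-open convention). 
Parity of crossings → even ⇒ outside.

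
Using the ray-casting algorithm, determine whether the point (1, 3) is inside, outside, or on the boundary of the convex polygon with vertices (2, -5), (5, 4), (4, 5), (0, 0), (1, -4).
The point (1, 3) lies strictly outside the polygon

Cast a horizontal ray to the right from the query point and count how many polygon edges it crosses (each edge strictly once or zero times, handled with the usual half-open convention). 
Parity of crossings → even ⇒ outside.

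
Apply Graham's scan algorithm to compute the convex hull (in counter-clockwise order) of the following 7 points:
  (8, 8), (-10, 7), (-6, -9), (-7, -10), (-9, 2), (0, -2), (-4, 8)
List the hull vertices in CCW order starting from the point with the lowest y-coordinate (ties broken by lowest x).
Hull (CCW) = [(-7, -10), (-6, -9), (0, -2), (8, 8), (-4, 8), (-10, 7)]

Graham scan procedure:
  1. Find the pivot p₀ = point with lowest y (tie → lowest x): (-7, -10).
  2. Sort the remaining points by polar angle around p₀.
  3. Walk through sorted points, maintaining a stack; pop the top while the last three entries make a non-left turn (cross product ≤ 0).
  4. Final stack is the convex hull in CCW order: (-7, -10), (-6, -9), (0, -2), (8, 8), (-4, 8), (-10, 7).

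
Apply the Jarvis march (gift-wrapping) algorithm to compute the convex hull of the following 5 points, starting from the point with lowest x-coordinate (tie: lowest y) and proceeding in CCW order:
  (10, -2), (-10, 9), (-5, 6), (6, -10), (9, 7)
Hull (CCW) = [(-10, 9), (6, -10), (10, -2), (9, 7)]

Jarvis march: at each step, from the current hull vertex p, select the next vertex q as the point such that every other point lies strictly to the left of (or on) the directed line p → q. (Equivalently: for every other point r, the cross product (q − p) × (r − p) ≥ 0.)
Starting point (lowest x, tie lowest y): (-10, 9). Wrap until returning to start. Resulting hull: (-10, 9), (6, -10), (10, -2), (9, 7).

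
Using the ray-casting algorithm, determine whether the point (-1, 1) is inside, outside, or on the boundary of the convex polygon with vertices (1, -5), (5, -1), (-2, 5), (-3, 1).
The point (-1, 1) lies strictly inside the polygon

Cast a horizontal ray to the right from the query point and count how many polygon edges it crosses (each edge strictly once or zero times, handled with the usual half-open convention). 
Parity of crossings → odd ⇒ inside.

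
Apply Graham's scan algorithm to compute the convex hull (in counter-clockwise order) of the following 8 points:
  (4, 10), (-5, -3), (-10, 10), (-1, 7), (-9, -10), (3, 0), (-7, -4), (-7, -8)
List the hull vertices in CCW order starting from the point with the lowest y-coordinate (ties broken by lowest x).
Hull (CCW) = [(-9, -10), (3, 0), (4, 10), (-10, 10)]

Graham scan procedure:
  1. Find the pivot p₀ = point with lowest y (tie → lowest x): (-9, -10).
  2. Sort the remaining points by polar angle around p₀.
  3. Walk through sorted points, maintaining a stack; pop the top while the last three entries make a non-left turn (cross product ≤ 0).
  4. Final stack is the convex hull in CCW order: (-9, -10), (3, 0), (4, 10), (-10, 10).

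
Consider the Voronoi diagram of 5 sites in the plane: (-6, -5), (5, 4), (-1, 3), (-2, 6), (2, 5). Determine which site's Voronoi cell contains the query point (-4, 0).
Nearest site = (-1, 3)

The Voronoi cell of site s contains exactly those query points closer to s than to any other site. Compute squared distances from q = (-4, 0) to each site:
  (-1 − -4)² + (3 − 0)² = 18
  (-6 − -4)² + (-5 − 0)² = 29
  (-2 − -4)² + (6 − 0)² = 40
  (2 − -4)² + (5 − 0)² = 61
  (5 − -4)² + (4 − 0)² = 97
Minimum is attained by (-1, 3), so q lies in its Voronoi cell.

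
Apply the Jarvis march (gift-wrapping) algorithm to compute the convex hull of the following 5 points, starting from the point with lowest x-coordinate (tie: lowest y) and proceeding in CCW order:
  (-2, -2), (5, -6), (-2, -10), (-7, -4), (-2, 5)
Hull (CCW) = [(-7, -4), (-2, -10), (5, -6), (-2, 5)]

Jarvis march: at each step, from the current hull vertex p, select the next vertex q as the point such that every other point lies strictly to the left of (or on) the directed line p → q. (Equivalently: for every other point r, the cross product (q − p) × (r − p) ≥ 0.)
Starting point (lowest x, tie lowest y): (-7, -4). Wrap until returning to start. Resulting hull: (-7, -4), (-2, -10), (5, -6), (-2, 5).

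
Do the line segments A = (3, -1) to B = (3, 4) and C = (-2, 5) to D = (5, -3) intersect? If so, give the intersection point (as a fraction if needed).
Yes; intersection at (3, -5/7) (t = 2/35 on AB, s = 5/7 on CD)

Parametrize AB as A + t(B − A) = (3 + 0 t, -1 + 5 t) and CD as C + s(D − C) = (-2 + 7 s, 5 + -8 s). Solve the linear system for (t, s). Determinant = 35 ≠ 0, so a unique intersection of the containing lines exists. Solution: t = 2/35, s = 5/7 — both in [0, 1], so the segments cross. Intersection point: (3, -5/7).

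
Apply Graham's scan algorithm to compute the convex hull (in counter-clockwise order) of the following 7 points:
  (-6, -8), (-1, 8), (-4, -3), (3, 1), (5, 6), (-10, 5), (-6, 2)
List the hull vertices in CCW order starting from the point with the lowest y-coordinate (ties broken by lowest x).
Hull (CCW) = [(-6, -8), (3, 1), (5, 6), (-1, 8), (-10, 5)]

Graham scan procedure:
  1. Find the pivot p₀ = point with lowest y (tie → lowest x): (-6, -8).
  2. Sort the remaining points by polar angle around p₀.
  3. Walk through sorted points, maintaining a stack; pop the top while the last three entries make a non-left turn (cross product ≤ 0).
  4. Final stack is the convex hull in CCW order: (-6, -8), (3, 1), (5, 6), (-1, 8), (-10, 5).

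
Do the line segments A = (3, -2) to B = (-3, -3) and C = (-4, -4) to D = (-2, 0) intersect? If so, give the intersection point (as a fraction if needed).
No (intersection of containing lines falls outside at least one segment)

Parametrize and solve: t = 12/11, s = 5/22. At least one of these is outside [0, 1], so the segments do not intersect.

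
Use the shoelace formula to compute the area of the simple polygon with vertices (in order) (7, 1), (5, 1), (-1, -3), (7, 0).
Area = 8

Shoelace formula: Area = (1/2) |Σ_i (x_i · y_{i+1} − x_{i+1} · y_i)| (indices mod n). Compute each cross term:
  (7)(1) − (5)(1) = 2
  (5)(-3) − (-1)(1) = -14
  (-1)(0) − (7)(-3) = 21
  (7)(1) − (7)(0) = 7
Sum = 16, so (signed) Area = 16/2 = 8, |Area| = 8.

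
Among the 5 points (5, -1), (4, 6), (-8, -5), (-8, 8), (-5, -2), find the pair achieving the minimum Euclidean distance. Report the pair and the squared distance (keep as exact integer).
Pair = ((-8, -5), (-5, -2)); squared distance = 18

Compute all C(5, 2) = 10 pairwise squared distances (x_i − x_j)² + (y_i − y_j)². The minimum is 18, attained by the pair ((-8, -5), (-5, -2)).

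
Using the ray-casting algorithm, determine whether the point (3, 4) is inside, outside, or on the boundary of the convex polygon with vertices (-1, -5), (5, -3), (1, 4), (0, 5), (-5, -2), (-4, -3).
The point (3, 4) lies strictly outside the polygon

Cast a horizontal ray to the right from the query point and count how many polygon edges it crosses (each edge strictly once or zero times, handled with the usual half-open convention). 
Parity of crossings → even ⇒ outside.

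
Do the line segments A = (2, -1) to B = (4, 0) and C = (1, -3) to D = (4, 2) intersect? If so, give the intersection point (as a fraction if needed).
Yes; intersection at (16/7, -6/7) (t = 1/7 on AB, s = 3/7 on CD)

Parametrize AB as A + t(B − A) = (2 + 2 t, -1 + 1 t) and CD as C + s(D − C) = (1 + 3 s, -3 + 5 s). Solve the linear system for (t, s). Determinant = -7 ≠ 0, so a unique intersection of the containing lines exists. Solution: t = 1/7, s = 3/7 — both in [0, 1], so the segments cross. Intersection point: (16/7, -6/7).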